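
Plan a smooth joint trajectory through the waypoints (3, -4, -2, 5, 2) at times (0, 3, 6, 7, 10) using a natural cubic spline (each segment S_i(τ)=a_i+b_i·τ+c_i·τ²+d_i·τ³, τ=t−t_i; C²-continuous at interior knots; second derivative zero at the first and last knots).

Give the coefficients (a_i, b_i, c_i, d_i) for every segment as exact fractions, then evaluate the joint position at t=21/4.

Δ: Δ0=-7/3, Δ1=2/3, Δ2=7, Δ3=-1
row 1: diag=12, rhs=18; c'=1/4, d'=3/2
row 2: denom=8−3·1/4=29/4; d'=(38−3·3/2)/(29/4)=134/29
row 3: denom=8−1·4/29=228/29; d'=(-48−1·134/29)/(228/29)=-763/114
back: M3=-763/114
back: M2=134/29−4/29·-763/114=316/57
back: M1=3/2−1/4·316/57=13/114
M: M0=0, M1=13/114, M2=316/57, M3=-763/114, M4=0
seg 0: a=3, c=M0/2=0, d=(M1−M0)/(6·3)=13/2052, b=Δ0−h0·(2M0+M1)/6=-545/228
seg 1: a=-4, c=M1/2=13/228, d=(M2−M1)/(6·3)=619/2052, b=Δ1−h1·(2M1+M2)/6=-253/114
seg 2: a=-2, c=M2/2=158/57, d=(M3−M2)/(6·1)=-155/76, b=Δ2−h2·(2M2+M3)/6=1429/228
seg 3: a=5, c=M3/2=-763/228, d=(M4−M3)/(6·3)=763/2052, b=Δ3−h3·(2M3+M4)/6=649/114
t_q=21/4 → seg 1, τ=9/4; S=-4+-253/114·τ+13/228·τ²+619/2052·τ³=-25627/4864

  seg 0: a=3 b=-545/228 c=0 d=13/2052
  seg 1: a=-4 b=-253/114 c=13/228 d=619/2052
  seg 2: a=-2 b=1429/228 c=158/57 d=-155/76
  seg 3: a=5 b=649/114 c=-763/228 d=763/2052
S(21/4) = -25627/4864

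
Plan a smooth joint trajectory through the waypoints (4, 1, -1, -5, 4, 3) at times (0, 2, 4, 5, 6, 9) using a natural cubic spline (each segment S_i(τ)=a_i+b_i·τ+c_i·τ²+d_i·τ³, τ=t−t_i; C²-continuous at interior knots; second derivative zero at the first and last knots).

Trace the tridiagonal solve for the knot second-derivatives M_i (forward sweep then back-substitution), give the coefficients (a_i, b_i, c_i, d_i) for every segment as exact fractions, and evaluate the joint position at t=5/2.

  seg 0: a=4 b=-443/195 c=0 d=301/1560
  seg 1: a=1 b=17/390 c=301/260 d=-131/156
  seg 2: a=-1 b=-2107/390 c=-1009/260 d=317/60
  seg 3: a=-5 b=419/156 c=778/65 d=-4411/780
  seg 4: a=4 b=3767/390 c=-1299/260 d=433/780
S(5/2) = 193/160

Δ: Δ0=-3/2, Δ1=-1, Δ2=-4, Δ3=9, Δ4=-1/3
row 1: diag=8, rhs=3; c'=1/4, d'=3/8
row 2: denom=6−2·1/4=11/2; d'=(-18−2·3/8)/(11/2)=-75/22
row 3: denom=4−1·2/11=42/11; d'=(78−1·-75/22)/(42/11)=597/28
row 4: denom=8−1·11/42=325/42; d'=(-56−1·597/28)/(325/42)=-1299/130
back: M4=-1299/130
back: M3=597/28−11/42·-1299/130=1556/65
back: M2=-75/22−2/11·1556/65=-1009/130
back: M1=3/8−1/4·-1009/130=301/130
M: M0=0, M1=301/130, M2=-1009/130, M3=1556/65, M4=-1299/130, M5=0
seg 0: a=4, c=M0/2=0, d=(M1−M0)/(6·2)=301/1560, b=Δ0−h0·(2M0+M1)/6=-443/195
seg 1: a=1, c=M1/2=301/260, d=(M2−M1)/(6·2)=-131/156, b=Δ1−h1·(2M1+M2)/6=17/390
seg 2: a=-1, c=M2/2=-1009/260, d=(M3−M2)/(6·1)=317/60, b=Δ2−h2·(2M2+M3)/6=-2107/390
seg 3: a=-5, c=M3/2=778/65, d=(M4−M3)/(6·1)=-4411/780, b=Δ3−h3·(2M3+M4)/6=419/156
seg 4: a=4, c=M4/2=-1299/260, d=(M5−M4)/(6·3)=433/780, b=Δ4−h4·(2M4+M5)/6=3767/390
t_q=5/2 → seg 1, τ=1/2; S=1+17/390·τ+301/260·τ²+-131/156·τ³=193/160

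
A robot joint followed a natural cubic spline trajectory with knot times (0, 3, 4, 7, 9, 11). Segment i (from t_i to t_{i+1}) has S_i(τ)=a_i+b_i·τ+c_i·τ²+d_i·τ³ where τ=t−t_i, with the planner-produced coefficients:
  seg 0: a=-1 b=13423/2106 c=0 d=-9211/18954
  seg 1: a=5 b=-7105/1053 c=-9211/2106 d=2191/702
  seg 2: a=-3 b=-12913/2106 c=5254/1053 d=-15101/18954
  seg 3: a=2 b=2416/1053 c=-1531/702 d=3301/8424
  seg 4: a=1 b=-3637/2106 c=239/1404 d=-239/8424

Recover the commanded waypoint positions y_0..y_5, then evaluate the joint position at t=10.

y_0=-1 y_1=5 y_2=-3 y_3=2 y_4=1 y_5=-2
S(10) = -1643/2808

y_0 = S_0(0) = a_0 = -1
y_1 = S_1(0) = a_1 = 5
y_2 = S_2(0) = a_2 = -3
y_3 = S_3(0) = a_3 = 2
y_4 = S_4(0) = a_4 = 1
y_5 = S_4(2) = -2
t_q=10 is in segment 4 (τ=1); S_4(τ)=-1643/2808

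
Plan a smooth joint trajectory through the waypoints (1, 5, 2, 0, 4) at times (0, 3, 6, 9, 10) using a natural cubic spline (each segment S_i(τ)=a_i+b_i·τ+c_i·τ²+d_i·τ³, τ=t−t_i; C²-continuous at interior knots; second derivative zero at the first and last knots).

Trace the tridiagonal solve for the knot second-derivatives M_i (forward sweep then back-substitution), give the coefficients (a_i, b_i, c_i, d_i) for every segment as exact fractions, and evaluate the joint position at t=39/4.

Δ: Δ0=4/3, Δ1=-1, Δ2=-2/3, Δ3=4
row 1: diag=12, rhs=-14; c'=1/4, d'=-7/6
row 2: denom=12−3·1/4=45/4; d'=(2−3·-7/6)/(45/4)=22/45
row 3: denom=8−3·4/15=36/5; d'=(28−3·22/45)/(36/5)=199/54
back: M3=199/54
back: M2=22/45−4/15·199/54=-40/81
back: M1=-7/6−1/4·-40/81=-169/162
M: M0=0, M1=-169/162, M2=-40/81, M3=199/54, M4=0
seg 0: a=1, c=M0/2=0, d=(M1−M0)/(6·3)=-169/2916, b=Δ0−h0·(2M0+M1)/6=601/324
seg 1: a=5, c=M1/2=-169/324, d=(M2−M1)/(6·3)=89/2916, b=Δ1−h1·(2M1+M2)/6=47/162
seg 2: a=2, c=M2/2=-20/81, d=(M3−M2)/(6·3)=677/2916, b=Δ2−h2·(2M2+M3)/6=-653/324
seg 3: a=0, c=M3/2=199/108, d=(M4−M3)/(6·1)=-199/324, b=Δ3−h3·(2M3+M4)/6=449/162
t_q=39/4 → seg 3, τ=3/4; S=0+449/162·τ+199/108·τ²+-199/324·τ³=19741/6912

  seg 0: a=1 b=601/324 c=0 d=-169/2916
  seg 1: a=5 b=47/162 c=-169/324 d=89/2916
  seg 2: a=2 b=-653/324 c=-20/81 d=677/2916
  seg 3: a=0 b=449/162 c=199/108 d=-199/324
S(39/4) = 19741/6912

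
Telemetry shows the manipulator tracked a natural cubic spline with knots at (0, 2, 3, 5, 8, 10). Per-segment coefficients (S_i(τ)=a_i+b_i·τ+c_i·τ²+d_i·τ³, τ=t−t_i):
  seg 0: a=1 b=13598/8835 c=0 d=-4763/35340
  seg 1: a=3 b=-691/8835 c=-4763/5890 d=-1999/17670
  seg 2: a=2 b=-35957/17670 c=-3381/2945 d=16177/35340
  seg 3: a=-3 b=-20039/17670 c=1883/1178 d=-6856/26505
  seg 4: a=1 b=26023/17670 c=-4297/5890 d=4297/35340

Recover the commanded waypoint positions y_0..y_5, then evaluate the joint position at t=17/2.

y_0 = S_0(0) = a_0 = 1
y_1 = S_1(0) = a_1 = 3
y_2 = S_2(0) = a_2 = 2
y_3 = S_3(0) = a_3 = -3
y_4 = S_4(0) = a_4 = 1
y_5 = S_4(2) = 2
t_q=17/2 is in segment 4 (τ=1/2); S_4(τ)=147879/94240

y_0=1 y_1=3 y_2=2 y_3=-3 y_4=1 y_5=2
S(17/2) = 147879/94240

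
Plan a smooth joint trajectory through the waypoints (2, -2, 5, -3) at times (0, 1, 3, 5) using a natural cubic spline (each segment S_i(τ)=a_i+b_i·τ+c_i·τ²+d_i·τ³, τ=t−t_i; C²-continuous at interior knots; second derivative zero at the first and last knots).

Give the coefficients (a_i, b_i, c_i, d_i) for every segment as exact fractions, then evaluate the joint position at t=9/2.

  seg 0: a=2 b=-251/44 c=0 d=75/44
  seg 1: a=-2 b=-13/22 c=225/44 d=-135/88
  seg 2: a=5 b=16/11 c=-45/11 d=15/22
S(9/2) = 49/176

Δ: Δ0=-4, Δ1=7/2, Δ2=-4
row 1: diag=6, rhs=45; c'=1/3, d'=15/2
row 2: denom=8−2·1/3=22/3; d'=(-45−2·15/2)/(22/3)=-90/11
back: M2=-90/11
back: M1=15/2−1/3·-90/11=225/22
M: M0=0, M1=225/22, M2=-90/11, M3=0
seg 0: a=2, c=M0/2=0, d=(M1−M0)/(6·1)=75/44, b=Δ0−h0·(2M0+M1)/6=-251/44
seg 1: a=-2, c=M1/2=225/44, d=(M2−M1)/(6·2)=-135/88, b=Δ1−h1·(2M1+M2)/6=-13/22
seg 2: a=5, c=M2/2=-45/11, d=(M3−M2)/(6·2)=15/22, b=Δ2−h2·(2M2+M3)/6=16/11
t_q=9/2 → seg 2, τ=3/2; S=5+16/11·τ+-45/11·τ²+15/22·τ³=49/176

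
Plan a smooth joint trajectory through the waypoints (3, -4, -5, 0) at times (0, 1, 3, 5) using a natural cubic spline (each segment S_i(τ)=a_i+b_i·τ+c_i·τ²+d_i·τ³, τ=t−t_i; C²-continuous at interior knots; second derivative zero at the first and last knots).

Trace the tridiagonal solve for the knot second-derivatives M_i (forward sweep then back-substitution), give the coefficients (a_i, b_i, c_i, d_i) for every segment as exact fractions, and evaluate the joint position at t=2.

  seg 0: a=3 b=-177/22 c=0 d=23/22
  seg 1: a=-4 b=-54/11 c=69/22 d=-41/88
  seg 2: a=-5 b=45/22 c=15/44 d=-5/88
S(2) = -549/88

Δ: Δ0=-7, Δ1=-1/2, Δ2=5/2
row 1: diag=6, rhs=39; c'=1/3, d'=13/2
row 2: denom=8−2·1/3=22/3; d'=(18−2·13/2)/(22/3)=15/22
back: M2=15/22
back: M1=13/2−1/3·15/22=69/11
M: M0=0, M1=69/11, M2=15/22, M3=0
seg 0: a=3, c=M0/2=0, d=(M1−M0)/(6·1)=23/22, b=Δ0−h0·(2M0+M1)/6=-177/22
seg 1: a=-4, c=M1/2=69/22, d=(M2−M1)/(6·2)=-41/88, b=Δ1−h1·(2M1+M2)/6=-54/11
seg 2: a=-5, c=M2/2=15/44, d=(M3−M2)/(6·2)=-5/88, b=Δ2−h2·(2M2+M3)/6=45/22
t_q=2 → seg 1, τ=1; S=-4+-54/11·τ+69/22·τ²+-41/88·τ³=-549/88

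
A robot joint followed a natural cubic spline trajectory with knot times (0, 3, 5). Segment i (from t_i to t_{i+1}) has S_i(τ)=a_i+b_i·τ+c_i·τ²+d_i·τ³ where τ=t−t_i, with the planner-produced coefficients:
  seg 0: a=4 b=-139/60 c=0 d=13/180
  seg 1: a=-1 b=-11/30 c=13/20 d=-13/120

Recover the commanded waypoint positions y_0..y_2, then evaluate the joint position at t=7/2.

y_0 = S_0(0) = a_0 = 4
y_1 = S_1(0) = a_1 = -1
y_2 = S_1(2) = 0
t_q=7/2 is in segment 1 (τ=1/2); S_1(τ)=-331/320

y_0=4 y_1=-1 y_2=0
S(7/2) = -331/320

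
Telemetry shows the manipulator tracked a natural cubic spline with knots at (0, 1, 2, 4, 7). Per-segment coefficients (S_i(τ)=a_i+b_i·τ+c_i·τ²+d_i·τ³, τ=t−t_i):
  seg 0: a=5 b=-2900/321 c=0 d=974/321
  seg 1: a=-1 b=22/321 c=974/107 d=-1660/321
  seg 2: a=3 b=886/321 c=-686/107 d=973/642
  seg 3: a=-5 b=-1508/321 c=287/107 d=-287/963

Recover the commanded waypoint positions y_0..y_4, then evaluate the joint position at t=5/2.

y_0 = S_0(0) = a_0 = 5
y_1 = S_1(0) = a_1 = -1
y_2 = S_2(0) = a_2 = 3
y_3 = S_3(0) = a_3 = -5
y_4 = S_3(3) = -3
t_q=5/2 is in segment 2 (τ=1/2); S_2(τ)=5079/1712

y_0=5 y_1=-1 y_2=3 y_3=-5 y_4=-3
S(5/2) = 5079/1712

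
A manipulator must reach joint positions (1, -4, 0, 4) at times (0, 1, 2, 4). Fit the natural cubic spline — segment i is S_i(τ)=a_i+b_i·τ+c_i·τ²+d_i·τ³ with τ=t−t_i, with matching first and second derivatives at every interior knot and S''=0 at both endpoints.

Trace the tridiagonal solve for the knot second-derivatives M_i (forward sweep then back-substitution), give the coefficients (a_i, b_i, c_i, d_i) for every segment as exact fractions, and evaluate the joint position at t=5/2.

Δ: Δ0=-5, Δ1=4, Δ2=2
row 1: diag=4, rhs=54; c'=1/4, d'=27/2
row 2: denom=6−1·1/4=23/4; d'=(-12−1·27/2)/(23/4)=-102/23
back: M2=-102/23
back: M1=27/2−1/4·-102/23=336/23
M: M0=0, M1=336/23, M2=-102/23, M3=0
seg 0: a=1, c=M0/2=0, d=(M1−M0)/(6·1)=56/23, b=Δ0−h0·(2M0+M1)/6=-171/23
seg 1: a=-4, c=M1/2=168/23, d=(M2−M1)/(6·1)=-73/23, b=Δ1−h1·(2M1+M2)/6=-3/23
seg 2: a=0, c=M2/2=-51/23, d=(M3−M2)/(6·2)=17/46, b=Δ2−h2·(2M2+M3)/6=114/23
t_q=5/2 → seg 2, τ=1/2; S=0+114/23·τ+-51/23·τ²+17/46·τ³=725/368

  seg 0: a=1 b=-171/23 c=0 d=56/23
  seg 1: a=-4 b=-3/23 c=168/23 d=-73/23
  seg 2: a=0 b=114/23 c=-51/23 d=17/46
S(5/2) = 725/368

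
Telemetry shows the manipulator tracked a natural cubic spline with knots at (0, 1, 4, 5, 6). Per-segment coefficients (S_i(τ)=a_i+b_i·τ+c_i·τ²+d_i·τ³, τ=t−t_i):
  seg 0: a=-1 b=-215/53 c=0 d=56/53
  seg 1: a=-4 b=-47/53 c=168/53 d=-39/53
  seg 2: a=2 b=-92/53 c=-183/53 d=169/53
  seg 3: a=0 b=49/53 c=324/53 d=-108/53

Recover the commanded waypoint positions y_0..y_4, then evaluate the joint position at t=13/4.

y_0=-1 y_1=-4 y_2=2 y_3=0 y_4=5
S(13/4) = 5665/3392

y_0 = S_0(0) = a_0 = -1
y_1 = S_1(0) = a_1 = -4
y_2 = S_2(0) = a_2 = 2
y_3 = S_3(0) = a_3 = 0
y_4 = S_3(1) = 5
t_q=13/4 is in segment 1 (τ=9/4); S_1(τ)=5665/3392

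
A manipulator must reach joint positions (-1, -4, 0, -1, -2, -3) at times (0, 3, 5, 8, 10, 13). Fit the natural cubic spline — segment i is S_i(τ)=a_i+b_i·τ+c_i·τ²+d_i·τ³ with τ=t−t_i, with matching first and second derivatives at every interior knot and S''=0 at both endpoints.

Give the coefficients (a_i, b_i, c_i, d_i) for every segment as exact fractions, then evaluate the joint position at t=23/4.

  seg 0: a=-1 b=-2909/1386 c=0 d=1523/12474
  seg 1: a=-4 b=830/693 c=1523/1386 d=-967/2772
  seg 2: a=0 b=325/231 c=-689/693 d=41/297
  seg 3: a=-1 b=-64/77 c=172/693 d=-229/5544
  seg 4: a=-2 b=-463/1386 c=1/2772 d=-1/24948
S(23/4) = 2731/4928

Δ: Δ0=-1, Δ1=2, Δ2=-1/3, Δ3=-1/2, Δ4=-1/3
row 1: diag=10, rhs=18; c'=1/5, d'=9/5
row 2: denom=10−2·1/5=48/5; d'=(-14−2·9/5)/(48/5)=-11/6
row 3: denom=10−3·5/16=145/16; d'=(-1−3·-11/6)/(145/16)=72/145
row 4: denom=10−2·32/145=1386/145; d'=(1−2·72/145)/(1386/145)=1/1386
back: M4=1/1386
back: M3=72/145−32/145·1/1386=344/693
back: M2=-11/6−5/16·344/693=-1378/693
back: M1=9/5−1/5·-1378/693=1523/693
M: M0=0, M1=1523/693, M2=-1378/693, M3=344/693, M4=1/1386, M5=0
seg 0: a=-1, c=M0/2=0, d=(M1−M0)/(6·3)=1523/12474, b=Δ0−h0·(2M0+M1)/6=-2909/1386
seg 1: a=-4, c=M1/2=1523/1386, d=(M2−M1)/(6·2)=-967/2772, b=Δ1−h1·(2M1+M2)/6=830/693
seg 2: a=0, c=M2/2=-689/693, d=(M3−M2)/(6·3)=41/297, b=Δ2−h2·(2M2+M3)/6=325/231
seg 3: a=-1, c=M3/2=172/693, d=(M4−M3)/(6·2)=-229/5544, b=Δ3−h3·(2M3+M4)/6=-64/77
seg 4: a=-2, c=M4/2=1/2772, d=(M5−M4)/(6·3)=-1/24948, b=Δ4−h4·(2M4+M5)/6=-463/1386
t_q=23/4 → seg 2, τ=3/4; S=0+325/231·τ+-689/693·τ²+41/297·τ³=2731/4928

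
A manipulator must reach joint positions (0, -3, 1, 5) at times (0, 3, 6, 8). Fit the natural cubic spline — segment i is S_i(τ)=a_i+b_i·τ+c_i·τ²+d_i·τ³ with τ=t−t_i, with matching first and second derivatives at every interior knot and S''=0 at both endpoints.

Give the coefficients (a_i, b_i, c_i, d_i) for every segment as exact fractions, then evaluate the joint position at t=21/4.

Δ: Δ0=-1, Δ1=4/3, Δ2=2
row 1: diag=12, rhs=14; c'=1/4, d'=7/6
row 2: denom=10−3·1/4=37/4; d'=(4−3·7/6)/(37/4)=2/37
back: M2=2/37
back: M1=7/6−1/4·2/37=128/111
M: M0=0, M1=128/111, M2=2/37, M3=0
seg 0: a=0, c=M0/2=0, d=(M1−M0)/(6·3)=64/999, b=Δ0−h0·(2M0+M1)/6=-175/111
seg 1: a=-3, c=M1/2=64/111, d=(M2−M1)/(6·3)=-61/999, b=Δ1−h1·(2M1+M2)/6=17/111
seg 2: a=1, c=M2/2=1/37, d=(M3−M2)/(6·2)=-1/222, b=Δ2−h2·(2M2+M3)/6=218/111
t_q=21/4 → seg 1, τ=9/4; S=-3+17/111·τ+64/111·τ²+-61/999·τ³=-1023/2368

  seg 0: a=0 b=-175/111 c=0 d=64/999
  seg 1: a=-3 b=17/111 c=64/111 d=-61/999
  seg 2: a=1 b=218/111 c=1/37 d=-1/222
S(21/4) = -1023/2368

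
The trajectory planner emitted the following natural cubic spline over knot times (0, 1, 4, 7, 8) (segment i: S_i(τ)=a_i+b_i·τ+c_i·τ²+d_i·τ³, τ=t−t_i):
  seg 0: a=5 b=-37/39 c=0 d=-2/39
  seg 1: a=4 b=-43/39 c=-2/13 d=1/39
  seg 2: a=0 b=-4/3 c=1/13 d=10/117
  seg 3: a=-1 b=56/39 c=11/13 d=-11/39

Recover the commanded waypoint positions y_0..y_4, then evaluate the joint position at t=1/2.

y_0 = S_0(0) = a_0 = 5
y_1 = S_1(0) = a_1 = 4
y_2 = S_2(0) = a_2 = 0
y_3 = S_3(0) = a_3 = -1
y_4 = S_3(1) = 1
t_q=1/2 is in segment 0 (τ=1/2); S_0(τ)=235/52

y_0=5 y_1=4 y_2=0 y_3=-1 y_4=1
S(1/2) = 235/52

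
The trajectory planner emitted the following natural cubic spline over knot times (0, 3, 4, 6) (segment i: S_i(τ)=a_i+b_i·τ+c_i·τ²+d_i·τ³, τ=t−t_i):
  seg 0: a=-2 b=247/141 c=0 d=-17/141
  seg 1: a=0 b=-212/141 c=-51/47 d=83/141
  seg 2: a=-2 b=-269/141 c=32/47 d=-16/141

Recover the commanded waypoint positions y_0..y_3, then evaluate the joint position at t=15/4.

y_0=-2 y_1=0 y_2=-2 y_3=-4
S(15/4) = -4481/3008

y_0 = S_0(0) = a_0 = -2
y_1 = S_1(0) = a_1 = 0
y_2 = S_2(0) = a_2 = -2
y_3 = S_2(2) = -4
t_q=15/4 is in segment 1 (τ=3/4); S_1(τ)=-4481/3008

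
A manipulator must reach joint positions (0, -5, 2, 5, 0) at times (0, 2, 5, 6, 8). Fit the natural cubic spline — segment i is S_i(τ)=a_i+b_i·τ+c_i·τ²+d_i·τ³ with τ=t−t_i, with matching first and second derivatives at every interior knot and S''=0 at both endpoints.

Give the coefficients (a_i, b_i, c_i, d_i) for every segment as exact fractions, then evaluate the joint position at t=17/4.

Δ: Δ0=-5/2, Δ1=7/3, Δ2=3, Δ3=-5/2
row 1: diag=10, rhs=29; c'=3/10, d'=29/10
row 2: denom=8−3·3/10=71/10; d'=(4−3·29/10)/(71/10)=-47/71
row 3: denom=6−1·10/71=416/71; d'=(-33−1·-47/71)/(416/71)=-287/52
back: M3=-287/52
back: M2=-47/71−10/71·-287/52=3/26
back: M1=29/10−3/10·3/26=149/52
M: M0=0, M1=149/52, M2=3/26, M3=-287/52, M4=0
seg 0: a=0, c=M0/2=0, d=(M1−M0)/(6·2)=149/624, b=Δ0−h0·(2M0+M1)/6=-539/156
seg 1: a=-5, c=M1/2=149/104, d=(M2−M1)/(6·3)=-11/72, b=Δ1−h1·(2M1+M2)/6=-23/39
seg 2: a=2, c=M2/2=3/52, d=(M3−M2)/(6·1)=-293/312, b=Δ2−h2·(2M2+M3)/6=1211/312
seg 3: a=5, c=M3/2=-287/104, d=(M4−M3)/(6·2)=287/624, b=Δ3−h3·(2M3+M4)/6=46/39
t_q=17/4 → seg 1, τ=9/4; S=-5+-23/39·τ+149/104·τ²+-11/72·τ³=-5419/6656

  seg 0: a=0 b=-539/156 c=0 d=149/624
  seg 1: a=-5 b=-23/39 c=149/104 d=-11/72
  seg 2: a=2 b=1211/312 c=3/52 d=-293/312
  seg 3: a=5 b=46/39 c=-287/104 d=287/624
S(17/4) = -5419/6656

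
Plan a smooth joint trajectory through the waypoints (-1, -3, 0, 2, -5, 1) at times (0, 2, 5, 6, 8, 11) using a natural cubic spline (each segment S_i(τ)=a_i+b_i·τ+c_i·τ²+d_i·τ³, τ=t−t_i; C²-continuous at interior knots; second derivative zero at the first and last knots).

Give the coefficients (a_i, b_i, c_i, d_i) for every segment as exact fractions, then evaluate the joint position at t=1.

Δ: Δ0=-1, Δ1=1, Δ2=2, Δ3=-7/2, Δ4=2
row 1: diag=10, rhs=12; c'=3/10, d'=6/5
row 2: denom=8−3·3/10=71/10; d'=(6−3·6/5)/(71/10)=24/71
row 3: denom=6−1·10/71=416/71; d'=(-33−1·24/71)/(416/71)=-2367/416
row 4: denom=10−2·71/208=969/104; d'=(33−2·-2367/416)/(969/104)=181/38
back: M4=181/38
back: M3=-2367/416−71/208·181/38=-139/19
back: M2=24/71−10/71·-139/19=26/19
back: M1=6/5−3/10·26/19=15/19
M: M0=0, M1=15/19, M2=26/19, M3=-139/19, M4=181/38, M5=0
seg 0: a=-1, c=M0/2=0, d=(M1−M0)/(6·2)=5/76, b=Δ0−h0·(2M0+M1)/6=-24/19
seg 1: a=-3, c=M1/2=15/38, d=(M2−M1)/(6·3)=11/342, b=Δ1−h1·(2M1+M2)/6=-9/19
seg 2: a=0, c=M2/2=13/19, d=(M3−M2)/(6·1)=-55/38, b=Δ2−h2·(2M2+M3)/6=105/38
seg 3: a=2, c=M3/2=-139/38, d=(M4−M3)/(6·2)=153/152, b=Δ3−h3·(2M3+M4)/6=-4/19
seg 4: a=-5, c=M4/2=181/76, d=(M5−M4)/(6·3)=-181/684, b=Δ4−h4·(2M4+M5)/6=-105/38
t_q=1 → seg 0, τ=1; S=-1+-24/19·τ+0·τ²+5/76·τ³=-167/76

  seg 0: a=-1 b=-24/19 c=0 d=5/76
  seg 1: a=-3 b=-9/19 c=15/38 d=11/342
  seg 2: a=0 b=105/38 c=13/19 d=-55/38
  seg 3: a=2 b=-4/19 c=-139/38 d=153/152
  seg 4: a=-5 b=-105/38 c=181/76 d=-181/684
S(1) = -167/76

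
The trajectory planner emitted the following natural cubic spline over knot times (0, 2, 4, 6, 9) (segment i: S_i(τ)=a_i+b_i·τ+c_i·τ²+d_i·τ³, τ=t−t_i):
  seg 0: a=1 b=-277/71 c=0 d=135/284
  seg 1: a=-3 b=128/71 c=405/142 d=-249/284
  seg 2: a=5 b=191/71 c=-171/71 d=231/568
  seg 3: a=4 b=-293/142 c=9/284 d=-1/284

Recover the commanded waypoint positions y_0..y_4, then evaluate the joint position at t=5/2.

y_0=1 y_1=-3 y_2=5 y_3=4 y_4=-2
S(5/2) = -3397/2272

y_0 = S_0(0) = a_0 = 1
y_1 = S_1(0) = a_1 = -3
y_2 = S_2(0) = a_2 = 5
y_3 = S_3(0) = a_3 = 4
y_4 = S_3(3) = -2
t_q=5/2 is in segment 1 (τ=1/2); S_1(τ)=-3397/2272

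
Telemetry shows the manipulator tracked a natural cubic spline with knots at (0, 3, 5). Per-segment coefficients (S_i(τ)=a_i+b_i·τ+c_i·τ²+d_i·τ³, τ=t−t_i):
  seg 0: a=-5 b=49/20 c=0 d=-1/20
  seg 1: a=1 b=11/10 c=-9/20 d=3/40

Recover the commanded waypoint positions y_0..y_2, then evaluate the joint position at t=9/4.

y_0=-5 y_1=1 y_2=2
S(9/4) = -73/1280

y_0 = S_0(0) = a_0 = -5
y_1 = S_1(0) = a_1 = 1
y_2 = S_1(2) = 2
t_q=9/4 is in segment 0 (τ=9/4); S_0(τ)=-73/1280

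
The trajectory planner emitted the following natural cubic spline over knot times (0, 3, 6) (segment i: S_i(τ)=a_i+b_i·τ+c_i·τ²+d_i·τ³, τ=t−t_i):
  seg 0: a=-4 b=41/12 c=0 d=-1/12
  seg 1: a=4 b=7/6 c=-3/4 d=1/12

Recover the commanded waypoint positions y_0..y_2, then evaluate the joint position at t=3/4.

y_0=-4 y_1=4 y_2=3
S(3/4) = -377/256

y_0 = S_0(0) = a_0 = -4
y_1 = S_1(0) = a_1 = 4
y_2 = S_1(3) = 3
t_q=3/4 is in segment 0 (τ=3/4); S_0(τ)=-377/256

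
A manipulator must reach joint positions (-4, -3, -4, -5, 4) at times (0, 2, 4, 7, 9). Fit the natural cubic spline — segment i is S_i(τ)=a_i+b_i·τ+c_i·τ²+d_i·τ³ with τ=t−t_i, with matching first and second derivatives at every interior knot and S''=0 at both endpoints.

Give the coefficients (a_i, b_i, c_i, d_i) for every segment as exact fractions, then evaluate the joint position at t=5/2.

Δ: Δ0=1/2, Δ1=-1/2, Δ2=-1/3, Δ3=9/2
row 1: diag=8, rhs=-6; c'=1/4, d'=-3/4
row 2: denom=10−2·1/4=19/2; d'=(1−2·-3/4)/(19/2)=5/19
row 3: denom=10−3·6/19=172/19; d'=(29−3·5/19)/(172/19)=134/43
back: M3=134/43
back: M2=5/19−6/19·134/43=-31/43
back: M1=-3/4−1/4·-31/43=-49/86
M: M0=0, M1=-49/86, M2=-31/43, M3=134/43, M4=0
seg 0: a=-4, c=M0/2=0, d=(M1−M0)/(6·2)=-49/1032, b=Δ0−h0·(2M0+M1)/6=89/129
seg 1: a=-3, c=M1/2=-49/172, d=(M2−M1)/(6·2)=-13/1032, b=Δ1−h1·(2M1+M2)/6=31/258
seg 2: a=-4, c=M2/2=-31/86, d=(M3−M2)/(6·3)=55/258, b=Δ2−h2·(2M2+M3)/6=-151/129
seg 3: a=-5, c=M3/2=67/43, d=(M4−M3)/(6·2)=-67/258, b=Δ3−h3·(2M3+M4)/6=625/258
t_q=5/2 → seg 1, τ=1/2; S=-3+31/258·τ+-49/172·τ²+-13/1032·τ³=-8291/2752

  seg 0: a=-4 b=89/129 c=0 d=-49/1032
  seg 1: a=-3 b=31/258 c=-49/172 d=-13/1032
  seg 2: a=-4 b=-151/129 c=-31/86 d=55/258
  seg 3: a=-5 b=625/258 c=67/43 d=-67/258
S(5/2) = -8291/2752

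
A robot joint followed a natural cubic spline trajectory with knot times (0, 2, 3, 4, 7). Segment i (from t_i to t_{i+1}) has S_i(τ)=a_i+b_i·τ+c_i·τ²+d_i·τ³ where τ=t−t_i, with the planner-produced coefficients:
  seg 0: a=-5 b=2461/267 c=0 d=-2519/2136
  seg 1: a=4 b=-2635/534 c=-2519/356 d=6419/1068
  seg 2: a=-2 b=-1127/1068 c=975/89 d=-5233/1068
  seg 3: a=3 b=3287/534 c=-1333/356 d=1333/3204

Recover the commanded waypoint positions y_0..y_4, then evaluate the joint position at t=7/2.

y_0=-5 y_1=4 y_2=-2 y_3=3 y_4=-1
S(7/2) = -1143/2848

y_0 = S_0(0) = a_0 = -5
y_1 = S_1(0) = a_1 = 4
y_2 = S_2(0) = a_2 = -2
y_3 = S_3(0) = a_3 = 3
y_4 = S_3(3) = -1
t_q=7/2 is in segment 2 (τ=1/2); S_2(τ)=-1143/2848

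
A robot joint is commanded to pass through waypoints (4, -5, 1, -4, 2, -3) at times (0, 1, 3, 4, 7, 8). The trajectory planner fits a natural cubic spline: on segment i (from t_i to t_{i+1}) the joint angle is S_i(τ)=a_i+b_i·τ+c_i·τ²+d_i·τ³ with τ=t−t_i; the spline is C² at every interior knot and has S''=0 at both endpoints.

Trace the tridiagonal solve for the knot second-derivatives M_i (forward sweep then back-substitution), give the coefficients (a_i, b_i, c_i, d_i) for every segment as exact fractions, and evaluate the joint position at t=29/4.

  seg 0: a=4 b=-10153/856 c=0 d=2449/856
  seg 1: a=-5 b=-1403/428 c=7347/856 d=-1165/428
  seg 2: a=1 b=-689/428 c=-6633/856 d=3731/856
  seg 3: a=-4 b=-3451/856 c=570/107 d=-2839/2568
  seg 4: a=2 b=-821/428 c=-3957/856 d=1319/856
S(29/4) = 68787/54784

Δ: Δ0=-9, Δ1=3, Δ2=-5, Δ3=2, Δ4=-5
row 1: diag=6, rhs=72; c'=1/3, d'=12
row 2: denom=6−2·1/3=16/3; d'=(-48−2·12)/(16/3)=-27/2
row 3: denom=8−1·3/16=125/16; d'=(42−1·-27/2)/(125/16)=888/125
row 4: denom=8−3·48/125=856/125; d'=(-42−3·888/125)/(856/125)=-3957/428
back: M4=-3957/428
back: M3=888/125−48/125·-3957/428=1140/107
back: M2=-27/2−3/16·1140/107=-6633/428
back: M1=12−1/3·-6633/428=7347/428
M: M0=0, M1=7347/428, M2=-6633/428, M3=1140/107, M4=-3957/428, M5=0
seg 0: a=4, c=M0/2=0, d=(M1−M0)/(6·1)=2449/856, b=Δ0−h0·(2M0+M1)/6=-10153/856
seg 1: a=-5, c=M1/2=7347/856, d=(M2−M1)/(6·2)=-1165/428, b=Δ1−h1·(2M1+M2)/6=-1403/428
seg 2: a=1, c=M2/2=-6633/856, d=(M3−M2)/(6·1)=3731/856, b=Δ2−h2·(2M2+M3)/6=-689/428
seg 3: a=-4, c=M3/2=570/107, d=(M4−M3)/(6·3)=-2839/2568, b=Δ3−h3·(2M3+M4)/6=-3451/856
seg 4: a=2, c=M4/2=-3957/856, d=(M5−M4)/(6·1)=1319/856, b=Δ4−h4·(2M4+M5)/6=-821/428
t_q=29/4 → seg 4, τ=1/4; S=2+-821/428·τ+-3957/856·τ²+1319/856·τ³=68787/54784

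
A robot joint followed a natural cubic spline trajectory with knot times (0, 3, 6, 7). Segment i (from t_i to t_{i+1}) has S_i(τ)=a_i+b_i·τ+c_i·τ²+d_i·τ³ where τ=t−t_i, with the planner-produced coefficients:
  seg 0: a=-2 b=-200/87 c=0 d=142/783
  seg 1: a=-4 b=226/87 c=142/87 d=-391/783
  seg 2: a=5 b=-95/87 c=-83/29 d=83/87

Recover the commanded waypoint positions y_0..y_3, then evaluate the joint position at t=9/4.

y_0=-2 y_1=-4 y_2=5 y_3=2
S(9/4) = -4739/928

y_0 = S_0(0) = a_0 = -2
y_1 = S_1(0) = a_1 = -4
y_2 = S_2(0) = a_2 = 5
y_3 = S_2(1) = 2
t_q=9/4 is in segment 0 (τ=9/4); S_0(τ)=-4739/928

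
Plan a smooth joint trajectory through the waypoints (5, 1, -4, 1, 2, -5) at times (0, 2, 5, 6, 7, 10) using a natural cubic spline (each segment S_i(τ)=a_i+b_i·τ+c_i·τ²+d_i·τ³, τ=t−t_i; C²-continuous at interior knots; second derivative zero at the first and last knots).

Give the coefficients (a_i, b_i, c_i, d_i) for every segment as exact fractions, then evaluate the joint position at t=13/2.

  seg 0: a=5 b=-2990/2121 c=0 d=-313/2121
  seg 1: a=1 b=-6746/2121 c=-626/707 d=8845/19089
  seg 2: a=-4 b=8521/2121 c=6967/2121 d=-4883/2121
  seg 3: a=1 b=2602/707 c=-7682/2121 d=1997/2121
  seg 4: a=2 b=-1567/2121 c=-1691/2121 d=1691/19089
S(13/2) = 4975/2424

Δ: Δ0=-2, Δ1=-5/3, Δ2=5, Δ3=1, Δ4=-7/3
row 1: diag=10, rhs=2; c'=3/10, d'=1/5
row 2: denom=8−3·3/10=71/10; d'=(40−3·1/5)/(71/10)=394/71
row 3: denom=4−1·10/71=274/71; d'=(-24−1·394/71)/(274/71)=-1049/137
row 4: denom=8−1·71/274=2121/274; d'=(-20−1·-1049/137)/(2121/274)=-3382/2121
back: M4=-3382/2121
back: M3=-1049/137−71/274·-3382/2121=-15364/2121
back: M2=394/71−10/71·-15364/2121=13934/2121
back: M1=1/5−3/10·13934/2121=-1252/707
M: M0=0, M1=-1252/707, M2=13934/2121, M3=-15364/2121, M4=-3382/2121, M5=0
seg 0: a=5, c=M0/2=0, d=(M1−M0)/(6·2)=-313/2121, b=Δ0−h0·(2M0+M1)/6=-2990/2121
seg 1: a=1, c=M1/2=-626/707, d=(M2−M1)/(6·3)=8845/19089, b=Δ1−h1·(2M1+M2)/6=-6746/2121
seg 2: a=-4, c=M2/2=6967/2121, d=(M3−M2)/(6·1)=-4883/2121, b=Δ2−h2·(2M2+M3)/6=8521/2121
seg 3: a=1, c=M3/2=-7682/2121, d=(M4−M3)/(6·1)=1997/2121, b=Δ3−h3·(2M3+M4)/6=2602/707
seg 4: a=2, c=M4/2=-1691/2121, d=(M5−M4)/(6·3)=1691/19089, b=Δ4−h4·(2M4+M5)/6=-1567/2121
t_q=13/2 → seg 3, τ=1/2; S=1+2602/707·τ+-7682/2121·τ²+1997/2121·τ³=4975/2424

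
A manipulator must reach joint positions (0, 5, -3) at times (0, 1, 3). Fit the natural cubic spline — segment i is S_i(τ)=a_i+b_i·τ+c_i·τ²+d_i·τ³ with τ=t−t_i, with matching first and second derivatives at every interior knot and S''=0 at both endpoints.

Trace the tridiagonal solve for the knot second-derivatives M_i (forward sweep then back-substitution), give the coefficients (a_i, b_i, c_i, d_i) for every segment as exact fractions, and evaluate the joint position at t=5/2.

Δ: Δ0=5, Δ1=-4
row 1: diag=6, rhs=-54; c'=1/3, d'=-9
back: M1=-9
M: M0=0, M1=-9, M2=0
seg 0: a=0, c=M0/2=0, d=(M1−M0)/(6·1)=-3/2, b=Δ0−h0·(2M0+M1)/6=13/2
seg 1: a=5, c=M1/2=-9/2, d=(M2−M1)/(6·2)=3/4, b=Δ1−h1·(2M1+M2)/6=2
t_q=5/2 → seg 1, τ=3/2; S=5+2·τ+-9/2·τ²+3/4·τ³=13/32

  seg 0: a=0 b=13/2 c=0 d=-3/2
  seg 1: a=5 b=2 c=-9/2 d=3/4
S(5/2) = 13/32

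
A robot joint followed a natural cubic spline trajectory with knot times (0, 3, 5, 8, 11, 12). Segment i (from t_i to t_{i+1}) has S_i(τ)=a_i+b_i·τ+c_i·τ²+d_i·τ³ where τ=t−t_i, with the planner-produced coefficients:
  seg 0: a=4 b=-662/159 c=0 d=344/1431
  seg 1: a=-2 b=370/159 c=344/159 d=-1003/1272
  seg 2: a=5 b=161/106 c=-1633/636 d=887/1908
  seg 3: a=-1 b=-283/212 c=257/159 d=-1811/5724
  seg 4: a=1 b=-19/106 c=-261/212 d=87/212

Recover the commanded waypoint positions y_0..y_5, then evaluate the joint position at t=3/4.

y_0=4 y_1=-2 y_2=5 y_3=-1 y_4=1 y_5=0
S(3/4) = 415/424

y_0 = S_0(0) = a_0 = 4
y_1 = S_1(0) = a_1 = -2
y_2 = S_2(0) = a_2 = 5
y_3 = S_3(0) = a_3 = -1
y_4 = S_4(0) = a_4 = 1
y_5 = S_4(1) = 0
t_q=3/4 is in segment 0 (τ=3/4); S_0(τ)=415/424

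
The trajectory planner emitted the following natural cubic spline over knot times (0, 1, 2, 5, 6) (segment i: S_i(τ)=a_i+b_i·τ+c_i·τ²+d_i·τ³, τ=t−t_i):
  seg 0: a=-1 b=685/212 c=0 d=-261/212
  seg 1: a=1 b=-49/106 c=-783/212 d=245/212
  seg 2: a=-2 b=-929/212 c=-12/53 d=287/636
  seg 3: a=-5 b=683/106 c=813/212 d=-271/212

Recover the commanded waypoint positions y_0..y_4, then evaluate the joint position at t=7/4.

y_0 = S_0(0) = a_0 = -1
y_1 = S_1(0) = a_1 = 1
y_2 = S_2(0) = a_2 = -2
y_3 = S_3(0) = a_3 = -5
y_4 = S_3(1) = 4
t_q=7/4 is in segment 1 (τ=3/4); S_1(τ)=-12709/13568

y_0=-1 y_1=1 y_2=-2 y_3=-5 y_4=4
S(7/4) = -12709/13568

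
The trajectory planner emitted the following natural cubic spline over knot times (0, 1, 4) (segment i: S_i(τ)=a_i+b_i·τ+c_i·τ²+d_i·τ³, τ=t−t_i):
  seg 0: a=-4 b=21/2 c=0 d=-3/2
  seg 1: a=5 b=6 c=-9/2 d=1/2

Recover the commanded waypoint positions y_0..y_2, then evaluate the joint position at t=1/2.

y_0 = S_0(0) = a_0 = -4
y_1 = S_1(0) = a_1 = 5
y_2 = S_1(3) = -4
t_q=1/2 is in segment 0 (τ=1/2); S_0(τ)=17/16

y_0=-4 y_1=5 y_2=-4
S(1/2) = 17/16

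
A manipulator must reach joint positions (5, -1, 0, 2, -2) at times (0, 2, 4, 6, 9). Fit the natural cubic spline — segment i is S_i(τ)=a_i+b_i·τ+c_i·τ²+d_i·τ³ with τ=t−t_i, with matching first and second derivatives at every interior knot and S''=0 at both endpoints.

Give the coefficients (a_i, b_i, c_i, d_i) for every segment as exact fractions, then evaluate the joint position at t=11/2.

  seg 0: a=5 b=-824/213 c=0 d=185/852
  seg 1: a=-1 b=-269/213 c=185/142 d=-359/1704
  seg 2: a=0 b=605/426 c=11/284 d=-53/426
  seg 3: a=2 b=35/426 c=-201/284 d=67/852
S(11/2) = 1021/568

Δ: Δ0=-3, Δ1=1/2, Δ2=1, Δ3=-4/3
row 1: diag=8, rhs=21; c'=1/4, d'=21/8
row 2: denom=8−2·1/4=15/2; d'=(3−2·21/8)/(15/2)=-3/10
row 3: denom=10−2·4/15=142/15; d'=(-14−2·-3/10)/(142/15)=-201/142
back: M3=-201/142
back: M2=-3/10−4/15·-201/142=11/142
back: M1=21/8−1/4·11/142=185/71
M: M0=0, M1=185/71, M2=11/142, M3=-201/142, M4=0
seg 0: a=5, c=M0/2=0, d=(M1−M0)/(6·2)=185/852, b=Δ0−h0·(2M0+M1)/6=-824/213
seg 1: a=-1, c=M1/2=185/142, d=(M2−M1)/(6·2)=-359/1704, b=Δ1−h1·(2M1+M2)/6=-269/213
seg 2: a=0, c=M2/2=11/284, d=(M3−M2)/(6·2)=-53/426, b=Δ2−h2·(2M2+M3)/6=605/426
seg 3: a=2, c=M3/2=-201/284, d=(M4−M3)/(6·3)=67/852, b=Δ3−h3·(2M3+M4)/6=35/426
t_q=11/2 → seg 2, τ=3/2; S=0+605/426·τ+11/284·τ²+-53/426·τ³=1021/568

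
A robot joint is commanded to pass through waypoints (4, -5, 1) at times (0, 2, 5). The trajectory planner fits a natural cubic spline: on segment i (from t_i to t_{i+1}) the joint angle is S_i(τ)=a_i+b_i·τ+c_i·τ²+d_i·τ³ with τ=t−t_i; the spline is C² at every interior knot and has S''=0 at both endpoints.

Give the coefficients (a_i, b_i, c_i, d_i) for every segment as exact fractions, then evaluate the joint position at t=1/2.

Δ: Δ0=-9/2, Δ1=2
row 1: diag=10, rhs=39; c'=3/10, d'=39/10
back: M1=39/10
M: M0=0, M1=39/10, M2=0
seg 0: a=4, c=M0/2=0, d=(M1−M0)/(6·2)=13/40, b=Δ0−h0·(2M0+M1)/6=-29/5
seg 1: a=-5, c=M1/2=39/20, d=(M2−M1)/(6·3)=-13/60, b=Δ1−h1·(2M1+M2)/6=-19/10
t_q=1/2 → seg 0, τ=1/2; S=4+-29/5·τ+0·τ²+13/40·τ³=73/64

  seg 0: a=4 b=-29/5 c=0 d=13/40
  seg 1: a=-5 b=-19/10 c=39/20 d=-13/60
S(1/2) = 73/64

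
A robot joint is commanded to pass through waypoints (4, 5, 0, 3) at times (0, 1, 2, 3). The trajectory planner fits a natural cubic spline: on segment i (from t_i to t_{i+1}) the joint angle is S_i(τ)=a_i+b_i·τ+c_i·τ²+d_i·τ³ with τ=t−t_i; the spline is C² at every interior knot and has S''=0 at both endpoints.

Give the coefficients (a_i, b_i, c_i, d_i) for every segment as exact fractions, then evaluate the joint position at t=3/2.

Δ: Δ0=1, Δ1=-5, Δ2=3
row 1: diag=4, rhs=-36; c'=1/4, d'=-9
row 2: denom=4−1·1/4=15/4; d'=(48−1·-9)/(15/4)=76/5
back: M2=76/5
back: M1=-9−1/4·76/5=-64/5
M: M0=0, M1=-64/5, M2=76/5, M3=0
seg 0: a=4, c=M0/2=0, d=(M1−M0)/(6·1)=-32/15, b=Δ0−h0·(2M0+M1)/6=47/15
seg 1: a=5, c=M1/2=-32/5, d=(M2−M1)/(6·1)=14/3, b=Δ1−h1·(2M1+M2)/6=-49/15
seg 2: a=0, c=M2/2=38/5, d=(M3−M2)/(6·1)=-38/15, b=Δ2−h2·(2M2+M3)/6=-31/15
t_q=3/2 → seg 1, τ=1/2; S=5+-49/15·τ+-32/5·τ²+14/3·τ³=47/20

  seg 0: a=4 b=47/15 c=0 d=-32/15
  seg 1: a=5 b=-49/15 c=-32/5 d=14/3
  seg 2: a=0 b=-31/15 c=38/5 d=-38/15
S(3/2) = 47/20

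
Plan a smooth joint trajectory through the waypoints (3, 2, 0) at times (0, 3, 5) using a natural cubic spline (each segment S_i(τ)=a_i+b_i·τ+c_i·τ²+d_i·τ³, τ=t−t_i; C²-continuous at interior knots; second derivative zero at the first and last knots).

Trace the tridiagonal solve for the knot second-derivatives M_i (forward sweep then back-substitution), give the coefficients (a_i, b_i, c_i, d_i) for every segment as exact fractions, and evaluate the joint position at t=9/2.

  seg 0: a=3 b=-2/15 c=0 d=-1/45
  seg 1: a=2 b=-11/15 c=-1/5 d=1/30
S(9/2) = 9/16

Δ: Δ0=-1/3, Δ1=-1
row 1: diag=10, rhs=-4; c'=1/5, d'=-2/5
back: M1=-2/5
M: M0=0, M1=-2/5, M2=0
seg 0: a=3, c=M0/2=0, d=(M1−M0)/(6·3)=-1/45, b=Δ0−h0·(2M0+M1)/6=-2/15
seg 1: a=2, c=M1/2=-1/5, d=(M2−M1)/(6·2)=1/30, b=Δ1−h1·(2M1+M2)/6=-11/15
t_q=9/2 → seg 1, τ=3/2; S=2+-11/15·τ+-1/5·τ²+1/30·τ³=9/16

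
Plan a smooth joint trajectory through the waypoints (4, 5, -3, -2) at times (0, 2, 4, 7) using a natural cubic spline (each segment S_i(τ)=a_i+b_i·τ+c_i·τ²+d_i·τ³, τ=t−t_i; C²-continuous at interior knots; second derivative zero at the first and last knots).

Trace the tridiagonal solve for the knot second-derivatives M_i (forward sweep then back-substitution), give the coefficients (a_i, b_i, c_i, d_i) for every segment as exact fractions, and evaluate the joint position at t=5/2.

Δ: Δ0=1/2, Δ1=-4, Δ2=1/3
row 1: diag=8, rhs=-27; c'=1/4, d'=-27/8
row 2: denom=10−2·1/4=19/2; d'=(26−2·-27/8)/(19/2)=131/38
back: M2=131/38
back: M1=-27/8−1/4·131/38=-161/38
M: M0=0, M1=-161/38, M2=131/38, M3=0
seg 0: a=4, c=M0/2=0, d=(M1−M0)/(6·2)=-161/456, b=Δ0−h0·(2M0+M1)/6=109/57
seg 1: a=5, c=M1/2=-161/76, d=(M2−M1)/(6·2)=73/114, b=Δ1−h1·(2M1+M2)/6=-265/114
seg 2: a=-3, c=M2/2=131/76, d=(M3−M2)/(6·3)=-131/684, b=Δ2−h2·(2M2+M3)/6=-355/114
t_q=5/2 → seg 1, τ=1/2; S=5+-265/114·τ+-161/76·τ²+73/114·τ³=515/152

  seg 0: a=4 b=109/57 c=0 d=-161/456
  seg 1: a=5 b=-265/114 c=-161/76 d=73/114
  seg 2: a=-3 b=-355/114 c=131/76 d=-131/684
S(5/2) = 515/152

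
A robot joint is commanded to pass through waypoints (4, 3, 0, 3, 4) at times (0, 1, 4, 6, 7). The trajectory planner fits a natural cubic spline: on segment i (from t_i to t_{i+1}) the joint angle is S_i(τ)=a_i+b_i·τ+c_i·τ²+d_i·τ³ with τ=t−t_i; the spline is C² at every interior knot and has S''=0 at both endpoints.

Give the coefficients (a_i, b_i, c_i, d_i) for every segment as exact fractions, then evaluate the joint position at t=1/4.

  seg 0: a=4 b=-173/197 c=0 d=-24/197
  seg 1: a=3 b=-245/197 c=-72/197 d=88/591
  seg 2: a=0 b=115/197 c=192/197 d=-407/1576
  seg 3: a=3 b=545/394 c=-453/788 d=151/788
S(1/4) = 5955/1576

Δ: Δ0=-1, Δ1=-1, Δ2=3/2, Δ3=1
row 1: diag=8, rhs=0; c'=3/8, d'=0
row 2: denom=10−3·3/8=71/8; d'=(15−3·0)/(71/8)=120/71
row 3: denom=6−2·16/71=394/71; d'=(-3−2·120/71)/(394/71)=-453/394
back: M3=-453/394
back: M2=120/71−16/71·-453/394=384/197
back: M1=0−3/8·384/197=-144/197
M: M0=0, M1=-144/197, M2=384/197, M3=-453/394, M4=0
seg 0: a=4, c=M0/2=0, d=(M1−M0)/(6·1)=-24/197, b=Δ0−h0·(2M0+M1)/6=-173/197
seg 1: a=3, c=M1/2=-72/197, d=(M2−M1)/(6·3)=88/591, b=Δ1−h1·(2M1+M2)/6=-245/197
seg 2: a=0, c=M2/2=192/197, d=(M3−M2)/(6·2)=-407/1576, b=Δ2−h2·(2M2+M3)/6=115/197
seg 3: a=3, c=M3/2=-453/788, d=(M4−M3)/(6·1)=151/788, b=Δ3−h3·(2M3+M4)/6=545/394
t_q=1/4 → seg 0, τ=1/4; S=4+-173/197·τ+0·τ²+-24/197·τ³=5955/1576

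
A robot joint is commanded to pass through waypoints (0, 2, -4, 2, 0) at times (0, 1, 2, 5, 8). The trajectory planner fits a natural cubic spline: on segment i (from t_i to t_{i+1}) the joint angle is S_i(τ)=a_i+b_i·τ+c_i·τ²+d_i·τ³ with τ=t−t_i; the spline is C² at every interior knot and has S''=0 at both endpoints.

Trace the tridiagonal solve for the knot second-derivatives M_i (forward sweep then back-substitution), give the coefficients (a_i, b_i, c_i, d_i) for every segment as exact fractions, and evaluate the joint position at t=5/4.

Δ: Δ0=2, Δ1=-6, Δ2=2, Δ3=-2/3
row 1: diag=4, rhs=-48; c'=1/4, d'=-12
row 2: denom=8−1·1/4=31/4; d'=(48−1·-12)/(31/4)=240/31
row 3: denom=12−3·12/31=336/31; d'=(-16−3·240/31)/(336/31)=-76/21
back: M3=-76/21
back: M2=240/31−12/31·-76/21=64/7
back: M1=-12−1/4·64/7=-100/7
M: M0=0, M1=-100/7, M2=64/7, M3=-76/21, M4=0
seg 0: a=0, c=M0/2=0, d=(M1−M0)/(6·1)=-50/21, b=Δ0−h0·(2M0+M1)/6=92/21
seg 1: a=2, c=M1/2=-50/7, d=(M2−M1)/(6·1)=82/21, b=Δ1−h1·(2M1+M2)/6=-58/21
seg 2: a=-4, c=M2/2=32/7, d=(M3−M2)/(6·3)=-134/189, b=Δ2−h2·(2M2+M3)/6=-16/3
seg 3: a=2, c=M3/2=-38/21, d=(M4−M3)/(6·3)=38/189, b=Δ3−h3·(2M3+M4)/6=62/21
t_q=5/4 → seg 1, τ=1/4; S=2+-58/21·τ+-50/7·τ²+82/21·τ³=207/224

  seg 0: a=0 b=92/21 c=0 d=-50/21
  seg 1: a=2 b=-58/21 c=-50/7 d=82/21
  seg 2: a=-4 b=-16/3 c=32/7 d=-134/189
  seg 3: a=2 b=62/21 c=-38/21 d=38/189
S(5/4) = 207/224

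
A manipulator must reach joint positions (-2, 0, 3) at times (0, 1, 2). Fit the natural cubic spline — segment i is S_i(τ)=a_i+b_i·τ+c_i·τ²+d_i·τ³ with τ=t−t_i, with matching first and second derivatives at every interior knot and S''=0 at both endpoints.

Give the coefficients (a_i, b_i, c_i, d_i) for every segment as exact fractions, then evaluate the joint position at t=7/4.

  seg 0: a=-2 b=7/4 c=0 d=1/4
  seg 1: a=0 b=5/2 c=3/4 d=-1/4
S(7/4) = 561/256

Δ: Δ0=2, Δ1=3
row 1: diag=4, rhs=6; c'=1/4, d'=3/2
back: M1=3/2
M: M0=0, M1=3/2, M2=0
seg 0: a=-2, c=M0/2=0, d=(M1−M0)/(6·1)=1/4, b=Δ0−h0·(2M0+M1)/6=7/4
seg 1: a=0, c=M1/2=3/4, d=(M2−M1)/(6·1)=-1/4, b=Δ1−h1·(2M1+M2)/6=5/2
t_q=7/4 → seg 1, τ=3/4; S=0+5/2·τ+3/4·τ²+-1/4·τ³=561/256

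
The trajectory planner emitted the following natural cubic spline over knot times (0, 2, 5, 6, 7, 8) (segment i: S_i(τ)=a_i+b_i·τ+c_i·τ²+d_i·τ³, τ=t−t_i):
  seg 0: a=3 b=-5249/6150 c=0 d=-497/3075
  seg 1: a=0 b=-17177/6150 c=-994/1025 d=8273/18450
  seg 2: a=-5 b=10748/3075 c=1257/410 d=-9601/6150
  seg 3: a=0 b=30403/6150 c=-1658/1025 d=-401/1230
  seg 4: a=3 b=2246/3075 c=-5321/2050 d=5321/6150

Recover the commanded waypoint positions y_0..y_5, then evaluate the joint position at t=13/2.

y_0 = S_0(0) = a_0 = 3
y_1 = S_1(0) = a_1 = 0
y_2 = S_2(0) = a_2 = -5
y_3 = S_3(0) = a_3 = 0
y_4 = S_4(0) = a_4 = 3
y_5 = S_4(1) = 2
t_q=13/2 is in segment 3 (τ=1/2); S_3(τ)=33237/16400

y_0=3 y_1=0 y_2=-5 y_3=0 y_4=3 y_5=2
S(13/2) = 33237/16400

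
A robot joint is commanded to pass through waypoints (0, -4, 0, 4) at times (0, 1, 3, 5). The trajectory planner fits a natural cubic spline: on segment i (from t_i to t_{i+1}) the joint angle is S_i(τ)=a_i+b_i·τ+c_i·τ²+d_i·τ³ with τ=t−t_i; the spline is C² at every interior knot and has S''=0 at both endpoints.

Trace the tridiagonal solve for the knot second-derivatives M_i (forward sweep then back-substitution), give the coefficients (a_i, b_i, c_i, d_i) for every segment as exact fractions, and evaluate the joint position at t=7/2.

Δ: Δ0=-4, Δ1=2, Δ2=2
row 1: diag=6, rhs=36; c'=1/3, d'=6
row 2: denom=8−2·1/3=22/3; d'=(0−2·6)/(22/3)=-18/11
back: M2=-18/11
back: M1=6−1/3·-18/11=72/11
M: M0=0, M1=72/11, M2=-18/11, M3=0
seg 0: a=0, c=M0/2=0, d=(M1−M0)/(6·1)=12/11, b=Δ0−h0·(2M0+M1)/6=-56/11
seg 1: a=-4, c=M1/2=36/11, d=(M2−M1)/(6·2)=-15/22, b=Δ1−h1·(2M1+M2)/6=-20/11
seg 2: a=0, c=M2/2=-9/11, d=(M3−M2)/(6·2)=3/22, b=Δ2−h2·(2M2+M3)/6=34/11
t_q=7/2 → seg 2, τ=1/2; S=0+34/11·τ+-9/11·τ²+3/22·τ³=239/176

  seg 0: a=0 b=-56/11 c=0 d=12/11
  seg 1: a=-4 b=-20/11 c=36/11 d=-15/22
  seg 2: a=0 b=34/11 c=-9/11 d=3/22
S(7/2) = 239/176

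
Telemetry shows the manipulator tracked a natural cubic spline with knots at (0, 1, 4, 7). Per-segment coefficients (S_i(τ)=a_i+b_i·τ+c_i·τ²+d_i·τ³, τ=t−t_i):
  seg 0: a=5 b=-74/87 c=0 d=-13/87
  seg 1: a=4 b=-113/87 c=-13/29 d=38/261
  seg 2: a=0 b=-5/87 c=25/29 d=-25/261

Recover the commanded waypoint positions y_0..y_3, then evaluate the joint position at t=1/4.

y_0 = S_0(0) = a_0 = 5
y_1 = S_1(0) = a_1 = 4
y_2 = S_2(0) = a_2 = 0
y_3 = S_2(3) = 5
t_q=1/4 is in segment 0 (τ=1/4); S_0(τ)=8881/1856

y_0=5 y_1=4 y_2=0 y_3=5
S(1/4) = 8881/1856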